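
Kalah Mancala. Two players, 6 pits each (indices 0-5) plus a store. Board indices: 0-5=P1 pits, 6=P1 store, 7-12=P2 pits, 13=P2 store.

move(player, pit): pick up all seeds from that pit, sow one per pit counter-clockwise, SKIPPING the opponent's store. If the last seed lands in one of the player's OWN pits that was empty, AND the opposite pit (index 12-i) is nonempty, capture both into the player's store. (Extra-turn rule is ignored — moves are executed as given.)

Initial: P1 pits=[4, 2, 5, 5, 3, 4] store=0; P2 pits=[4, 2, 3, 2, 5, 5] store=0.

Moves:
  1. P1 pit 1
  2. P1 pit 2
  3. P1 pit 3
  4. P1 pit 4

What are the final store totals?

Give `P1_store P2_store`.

Answer: 3 0

Derivation:
Move 1: P1 pit1 -> P1=[4,0,6,6,3,4](0) P2=[4,2,3,2,5,5](0)
Move 2: P1 pit2 -> P1=[4,0,0,7,4,5](1) P2=[5,3,3,2,5,5](0)
Move 3: P1 pit3 -> P1=[4,0,0,0,5,6](2) P2=[6,4,4,3,5,5](0)
Move 4: P1 pit4 -> P1=[4,0,0,0,0,7](3) P2=[7,5,5,3,5,5](0)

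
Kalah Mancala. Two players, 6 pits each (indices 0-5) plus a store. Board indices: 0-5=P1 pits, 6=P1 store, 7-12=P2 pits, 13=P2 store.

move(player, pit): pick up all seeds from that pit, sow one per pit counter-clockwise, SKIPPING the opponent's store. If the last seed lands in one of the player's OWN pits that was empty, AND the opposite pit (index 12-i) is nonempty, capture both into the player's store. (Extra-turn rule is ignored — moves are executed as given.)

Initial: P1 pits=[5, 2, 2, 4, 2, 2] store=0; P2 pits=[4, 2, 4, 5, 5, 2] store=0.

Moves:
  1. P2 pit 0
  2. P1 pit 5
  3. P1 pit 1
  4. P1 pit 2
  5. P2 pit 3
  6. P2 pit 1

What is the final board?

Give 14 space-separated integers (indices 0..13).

Move 1: P2 pit0 -> P1=[5,2,2,4,2,2](0) P2=[0,3,5,6,6,2](0)
Move 2: P1 pit5 -> P1=[5,2,2,4,2,0](1) P2=[1,3,5,6,6,2](0)
Move 3: P1 pit1 -> P1=[5,0,3,5,2,0](1) P2=[1,3,5,6,6,2](0)
Move 4: P1 pit2 -> P1=[5,0,0,6,3,0](3) P2=[0,3,5,6,6,2](0)
Move 5: P2 pit3 -> P1=[6,1,1,6,3,0](3) P2=[0,3,5,0,7,3](1)
Move 6: P2 pit1 -> P1=[6,1,1,6,3,0](3) P2=[0,0,6,1,8,3](1)

Answer: 6 1 1 6 3 0 3 0 0 6 1 8 3 1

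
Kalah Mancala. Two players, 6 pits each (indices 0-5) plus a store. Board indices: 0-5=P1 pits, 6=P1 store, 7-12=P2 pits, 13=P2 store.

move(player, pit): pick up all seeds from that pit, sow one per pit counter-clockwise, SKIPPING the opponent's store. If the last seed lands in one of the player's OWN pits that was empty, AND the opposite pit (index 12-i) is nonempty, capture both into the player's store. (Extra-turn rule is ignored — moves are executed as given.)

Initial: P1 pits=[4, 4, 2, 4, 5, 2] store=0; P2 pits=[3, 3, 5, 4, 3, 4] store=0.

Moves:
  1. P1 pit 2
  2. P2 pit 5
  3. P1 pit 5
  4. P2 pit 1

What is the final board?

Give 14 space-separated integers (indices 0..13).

Move 1: P1 pit2 -> P1=[4,4,0,5,6,2](0) P2=[3,3,5,4,3,4](0)
Move 2: P2 pit5 -> P1=[5,5,1,5,6,2](0) P2=[3,3,5,4,3,0](1)
Move 3: P1 pit5 -> P1=[5,5,1,5,6,0](1) P2=[4,3,5,4,3,0](1)
Move 4: P2 pit1 -> P1=[5,5,1,5,6,0](1) P2=[4,0,6,5,4,0](1)

Answer: 5 5 1 5 6 0 1 4 0 6 5 4 0 1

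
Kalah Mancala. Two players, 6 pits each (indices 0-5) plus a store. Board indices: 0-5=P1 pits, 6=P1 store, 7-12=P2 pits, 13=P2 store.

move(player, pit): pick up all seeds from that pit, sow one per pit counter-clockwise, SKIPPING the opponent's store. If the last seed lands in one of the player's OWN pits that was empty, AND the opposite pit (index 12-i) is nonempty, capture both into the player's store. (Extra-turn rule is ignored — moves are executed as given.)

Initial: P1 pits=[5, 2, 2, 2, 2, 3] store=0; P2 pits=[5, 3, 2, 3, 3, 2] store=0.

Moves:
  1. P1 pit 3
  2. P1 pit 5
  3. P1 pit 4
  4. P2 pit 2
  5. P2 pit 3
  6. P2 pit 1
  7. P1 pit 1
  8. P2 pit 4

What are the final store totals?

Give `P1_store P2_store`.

Answer: 4 2

Derivation:
Move 1: P1 pit3 -> P1=[5,2,2,0,3,4](0) P2=[5,3,2,3,3,2](0)
Move 2: P1 pit5 -> P1=[5,2,2,0,3,0](1) P2=[6,4,3,3,3,2](0)
Move 3: P1 pit4 -> P1=[5,2,2,0,0,1](2) P2=[7,4,3,3,3,2](0)
Move 4: P2 pit2 -> P1=[5,2,2,0,0,1](2) P2=[7,4,0,4,4,3](0)
Move 5: P2 pit3 -> P1=[6,2,2,0,0,1](2) P2=[7,4,0,0,5,4](1)
Move 6: P2 pit1 -> P1=[6,2,2,0,0,1](2) P2=[7,0,1,1,6,5](1)
Move 7: P1 pit1 -> P1=[6,0,3,0,0,1](4) P2=[7,0,0,1,6,5](1)
Move 8: P2 pit4 -> P1=[7,1,4,1,0,1](4) P2=[7,0,0,1,0,6](2)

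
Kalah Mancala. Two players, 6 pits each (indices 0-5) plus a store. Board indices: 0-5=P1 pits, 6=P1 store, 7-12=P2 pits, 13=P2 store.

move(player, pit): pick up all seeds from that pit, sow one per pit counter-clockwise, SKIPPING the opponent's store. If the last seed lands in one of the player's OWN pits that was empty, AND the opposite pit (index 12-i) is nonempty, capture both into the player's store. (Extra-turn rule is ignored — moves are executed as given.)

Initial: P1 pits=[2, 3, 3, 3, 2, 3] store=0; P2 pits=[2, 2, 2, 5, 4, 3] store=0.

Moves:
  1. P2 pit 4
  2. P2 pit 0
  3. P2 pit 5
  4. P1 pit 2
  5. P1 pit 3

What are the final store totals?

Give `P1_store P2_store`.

Answer: 2 2

Derivation:
Move 1: P2 pit4 -> P1=[3,4,3,3,2,3](0) P2=[2,2,2,5,0,4](1)
Move 2: P2 pit0 -> P1=[3,4,3,3,2,3](0) P2=[0,3,3,5,0,4](1)
Move 3: P2 pit5 -> P1=[4,5,4,3,2,3](0) P2=[0,3,3,5,0,0](2)
Move 4: P1 pit2 -> P1=[4,5,0,4,3,4](1) P2=[0,3,3,5,0,0](2)
Move 5: P1 pit3 -> P1=[4,5,0,0,4,5](2) P2=[1,3,3,5,0,0](2)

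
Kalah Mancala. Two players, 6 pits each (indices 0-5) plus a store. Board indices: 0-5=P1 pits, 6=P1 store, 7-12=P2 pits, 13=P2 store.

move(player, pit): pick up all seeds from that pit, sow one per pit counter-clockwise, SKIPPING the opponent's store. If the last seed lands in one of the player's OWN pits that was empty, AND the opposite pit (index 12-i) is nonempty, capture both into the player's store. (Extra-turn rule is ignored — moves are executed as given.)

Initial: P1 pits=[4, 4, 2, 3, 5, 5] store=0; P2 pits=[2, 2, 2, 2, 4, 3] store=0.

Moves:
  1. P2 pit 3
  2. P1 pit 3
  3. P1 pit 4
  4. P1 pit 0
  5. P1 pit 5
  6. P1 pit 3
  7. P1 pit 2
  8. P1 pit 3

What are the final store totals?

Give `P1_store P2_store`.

Move 1: P2 pit3 -> P1=[4,4,2,3,5,5](0) P2=[2,2,2,0,5,4](0)
Move 2: P1 pit3 -> P1=[4,4,2,0,6,6](1) P2=[2,2,2,0,5,4](0)
Move 3: P1 pit4 -> P1=[4,4,2,0,0,7](2) P2=[3,3,3,1,5,4](0)
Move 4: P1 pit0 -> P1=[0,5,3,1,0,7](6) P2=[3,0,3,1,5,4](0)
Move 5: P1 pit5 -> P1=[0,5,3,1,0,0](7) P2=[4,1,4,2,6,5](0)
Move 6: P1 pit3 -> P1=[0,5,3,0,0,0](9) P2=[4,0,4,2,6,5](0)
Move 7: P1 pit2 -> P1=[0,5,0,1,1,0](14) P2=[0,0,4,2,6,5](0)
Move 8: P1 pit3 -> P1=[0,5,0,0,2,0](14) P2=[0,0,4,2,6,5](0)

Answer: 14 0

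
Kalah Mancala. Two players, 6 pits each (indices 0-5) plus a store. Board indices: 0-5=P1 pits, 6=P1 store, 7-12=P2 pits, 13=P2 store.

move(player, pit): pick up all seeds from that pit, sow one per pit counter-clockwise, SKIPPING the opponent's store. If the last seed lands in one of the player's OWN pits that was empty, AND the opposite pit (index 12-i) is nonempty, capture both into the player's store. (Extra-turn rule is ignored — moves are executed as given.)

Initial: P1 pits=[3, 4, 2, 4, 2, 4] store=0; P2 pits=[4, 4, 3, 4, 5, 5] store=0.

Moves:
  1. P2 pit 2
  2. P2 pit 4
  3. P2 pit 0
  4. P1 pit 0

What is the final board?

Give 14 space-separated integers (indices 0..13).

Answer: 0 1 4 6 3 4 0 0 5 1 6 0 7 7

Derivation:
Move 1: P2 pit2 -> P1=[3,4,2,4,2,4](0) P2=[4,4,0,5,6,6](0)
Move 2: P2 pit4 -> P1=[4,5,3,5,2,4](0) P2=[4,4,0,5,0,7](1)
Move 3: P2 pit0 -> P1=[4,0,3,5,2,4](0) P2=[0,5,1,6,0,7](7)
Move 4: P1 pit0 -> P1=[0,1,4,6,3,4](0) P2=[0,5,1,6,0,7](7)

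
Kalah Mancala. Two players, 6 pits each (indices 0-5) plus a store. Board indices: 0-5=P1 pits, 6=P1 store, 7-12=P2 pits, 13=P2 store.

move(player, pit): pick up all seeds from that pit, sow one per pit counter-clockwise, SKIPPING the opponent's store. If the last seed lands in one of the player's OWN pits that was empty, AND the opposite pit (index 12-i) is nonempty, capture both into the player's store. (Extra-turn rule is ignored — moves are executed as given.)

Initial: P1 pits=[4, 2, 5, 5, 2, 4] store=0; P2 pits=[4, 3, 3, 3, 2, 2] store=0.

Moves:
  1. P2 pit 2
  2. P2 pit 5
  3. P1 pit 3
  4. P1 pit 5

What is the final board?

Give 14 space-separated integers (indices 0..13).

Answer: 5 3 5 0 3 0 2 6 5 1 5 3 0 1

Derivation:
Move 1: P2 pit2 -> P1=[4,2,5,5,2,4](0) P2=[4,3,0,4,3,3](0)
Move 2: P2 pit5 -> P1=[5,3,5,5,2,4](0) P2=[4,3,0,4,3,0](1)
Move 3: P1 pit3 -> P1=[5,3,5,0,3,5](1) P2=[5,4,0,4,3,0](1)
Move 4: P1 pit5 -> P1=[5,3,5,0,3,0](2) P2=[6,5,1,5,3,0](1)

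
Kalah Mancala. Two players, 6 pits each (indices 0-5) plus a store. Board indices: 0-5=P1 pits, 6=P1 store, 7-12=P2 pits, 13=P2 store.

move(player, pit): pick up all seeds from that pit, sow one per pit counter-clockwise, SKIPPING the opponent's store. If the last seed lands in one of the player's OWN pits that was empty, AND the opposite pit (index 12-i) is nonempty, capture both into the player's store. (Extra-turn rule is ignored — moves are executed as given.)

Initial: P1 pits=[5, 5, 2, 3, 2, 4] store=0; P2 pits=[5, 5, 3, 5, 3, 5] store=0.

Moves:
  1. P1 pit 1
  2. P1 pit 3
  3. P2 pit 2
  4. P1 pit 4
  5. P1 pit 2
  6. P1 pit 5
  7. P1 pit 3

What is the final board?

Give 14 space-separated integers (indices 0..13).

Answer: 6 0 0 0 2 0 4 8 7 1 7 5 7 0

Derivation:
Move 1: P1 pit1 -> P1=[5,0,3,4,3,5](1) P2=[5,5,3,5,3,5](0)
Move 2: P1 pit3 -> P1=[5,0,3,0,4,6](2) P2=[6,5,3,5,3,5](0)
Move 3: P2 pit2 -> P1=[5,0,3,0,4,6](2) P2=[6,5,0,6,4,6](0)
Move 4: P1 pit4 -> P1=[5,0,3,0,0,7](3) P2=[7,6,0,6,4,6](0)
Move 5: P1 pit2 -> P1=[5,0,0,1,1,8](3) P2=[7,6,0,6,4,6](0)
Move 6: P1 pit5 -> P1=[6,0,0,1,1,0](4) P2=[8,7,1,7,5,7](0)
Move 7: P1 pit3 -> P1=[6,0,0,0,2,0](4) P2=[8,7,1,7,5,7](0)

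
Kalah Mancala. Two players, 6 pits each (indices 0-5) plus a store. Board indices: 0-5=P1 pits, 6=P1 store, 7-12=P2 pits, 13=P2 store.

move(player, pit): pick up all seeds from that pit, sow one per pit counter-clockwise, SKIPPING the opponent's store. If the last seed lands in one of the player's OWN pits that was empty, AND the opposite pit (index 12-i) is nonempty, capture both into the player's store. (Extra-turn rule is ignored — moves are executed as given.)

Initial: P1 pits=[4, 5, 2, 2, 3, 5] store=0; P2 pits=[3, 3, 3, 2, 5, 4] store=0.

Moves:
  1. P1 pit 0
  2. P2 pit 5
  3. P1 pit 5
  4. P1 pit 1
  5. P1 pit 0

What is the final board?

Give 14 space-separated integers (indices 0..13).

Answer: 0 0 5 4 5 1 8 5 5 4 3 0 0 1

Derivation:
Move 1: P1 pit0 -> P1=[0,6,3,3,4,5](0) P2=[3,3,3,2,5,4](0)
Move 2: P2 pit5 -> P1=[1,7,4,3,4,5](0) P2=[3,3,3,2,5,0](1)
Move 3: P1 pit5 -> P1=[1,7,4,3,4,0](1) P2=[4,4,4,3,5,0](1)
Move 4: P1 pit1 -> P1=[1,0,5,4,5,1](2) P2=[5,5,4,3,5,0](1)
Move 5: P1 pit0 -> P1=[0,0,5,4,5,1](8) P2=[5,5,4,3,0,0](1)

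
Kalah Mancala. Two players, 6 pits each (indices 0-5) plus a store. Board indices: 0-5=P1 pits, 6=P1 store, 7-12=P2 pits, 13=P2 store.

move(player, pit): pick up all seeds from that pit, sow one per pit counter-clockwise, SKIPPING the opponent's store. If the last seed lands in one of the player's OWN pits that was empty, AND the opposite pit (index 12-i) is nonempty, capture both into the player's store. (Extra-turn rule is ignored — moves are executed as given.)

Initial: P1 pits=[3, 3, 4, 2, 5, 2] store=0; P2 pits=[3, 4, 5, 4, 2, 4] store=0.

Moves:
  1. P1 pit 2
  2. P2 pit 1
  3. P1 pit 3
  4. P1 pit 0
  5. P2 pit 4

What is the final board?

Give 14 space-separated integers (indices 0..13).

Move 1: P1 pit2 -> P1=[3,3,0,3,6,3](1) P2=[3,4,5,4,2,4](0)
Move 2: P2 pit1 -> P1=[3,3,0,3,6,3](1) P2=[3,0,6,5,3,5](0)
Move 3: P1 pit3 -> P1=[3,3,0,0,7,4](2) P2=[3,0,6,5,3,5](0)
Move 4: P1 pit0 -> P1=[0,4,1,0,7,4](9) P2=[3,0,0,5,3,5](0)
Move 5: P2 pit4 -> P1=[1,4,1,0,7,4](9) P2=[3,0,0,5,0,6](1)

Answer: 1 4 1 0 7 4 9 3 0 0 5 0 6 1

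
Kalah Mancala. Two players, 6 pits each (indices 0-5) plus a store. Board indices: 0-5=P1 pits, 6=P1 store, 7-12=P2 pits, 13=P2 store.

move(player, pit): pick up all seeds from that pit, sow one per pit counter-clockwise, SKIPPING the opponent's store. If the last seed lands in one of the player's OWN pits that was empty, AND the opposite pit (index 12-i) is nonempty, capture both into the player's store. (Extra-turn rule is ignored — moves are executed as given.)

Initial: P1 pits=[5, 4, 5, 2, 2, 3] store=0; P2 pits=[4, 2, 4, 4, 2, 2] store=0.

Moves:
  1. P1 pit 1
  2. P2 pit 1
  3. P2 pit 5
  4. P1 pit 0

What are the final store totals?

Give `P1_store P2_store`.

Answer: 1 1

Derivation:
Move 1: P1 pit1 -> P1=[5,0,6,3,3,4](0) P2=[4,2,4,4,2,2](0)
Move 2: P2 pit1 -> P1=[5,0,6,3,3,4](0) P2=[4,0,5,5,2,2](0)
Move 3: P2 pit5 -> P1=[6,0,6,3,3,4](0) P2=[4,0,5,5,2,0](1)
Move 4: P1 pit0 -> P1=[0,1,7,4,4,5](1) P2=[4,0,5,5,2,0](1)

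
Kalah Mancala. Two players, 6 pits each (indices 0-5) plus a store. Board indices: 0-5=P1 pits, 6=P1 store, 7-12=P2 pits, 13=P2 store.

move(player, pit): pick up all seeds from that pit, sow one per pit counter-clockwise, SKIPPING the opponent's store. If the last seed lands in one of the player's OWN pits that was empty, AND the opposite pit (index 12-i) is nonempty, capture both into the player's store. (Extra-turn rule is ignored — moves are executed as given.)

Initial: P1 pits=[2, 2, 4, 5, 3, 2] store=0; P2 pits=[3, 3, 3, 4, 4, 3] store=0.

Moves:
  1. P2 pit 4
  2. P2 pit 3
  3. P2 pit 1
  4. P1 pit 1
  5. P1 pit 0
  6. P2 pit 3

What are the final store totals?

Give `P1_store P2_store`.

Move 1: P2 pit4 -> P1=[3,3,4,5,3,2](0) P2=[3,3,3,4,0,4](1)
Move 2: P2 pit3 -> P1=[4,3,4,5,3,2](0) P2=[3,3,3,0,1,5](2)
Move 3: P2 pit1 -> P1=[4,3,4,5,3,2](0) P2=[3,0,4,1,2,5](2)
Move 4: P1 pit1 -> P1=[4,0,5,6,4,2](0) P2=[3,0,4,1,2,5](2)
Move 5: P1 pit0 -> P1=[0,1,6,7,5,2](0) P2=[3,0,4,1,2,5](2)
Move 6: P2 pit3 -> P1=[0,1,6,7,5,2](0) P2=[3,0,4,0,3,5](2)

Answer: 0 2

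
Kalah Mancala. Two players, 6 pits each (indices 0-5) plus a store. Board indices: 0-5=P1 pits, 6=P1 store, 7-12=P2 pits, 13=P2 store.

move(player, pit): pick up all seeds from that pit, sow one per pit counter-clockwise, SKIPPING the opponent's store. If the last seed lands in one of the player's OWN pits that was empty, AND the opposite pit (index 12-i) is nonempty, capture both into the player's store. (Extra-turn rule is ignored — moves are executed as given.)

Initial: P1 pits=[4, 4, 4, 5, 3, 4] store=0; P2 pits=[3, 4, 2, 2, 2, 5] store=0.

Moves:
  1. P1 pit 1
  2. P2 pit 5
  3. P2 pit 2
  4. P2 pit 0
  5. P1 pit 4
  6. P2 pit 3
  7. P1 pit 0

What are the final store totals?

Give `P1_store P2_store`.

Answer: 2 2

Derivation:
Move 1: P1 pit1 -> P1=[4,0,5,6,4,5](0) P2=[3,4,2,2,2,5](0)
Move 2: P2 pit5 -> P1=[5,1,6,7,4,5](0) P2=[3,4,2,2,2,0](1)
Move 3: P2 pit2 -> P1=[5,1,6,7,4,5](0) P2=[3,4,0,3,3,0](1)
Move 4: P2 pit0 -> P1=[5,1,6,7,4,5](0) P2=[0,5,1,4,3,0](1)
Move 5: P1 pit4 -> P1=[5,1,6,7,0,6](1) P2=[1,6,1,4,3,0](1)
Move 6: P2 pit3 -> P1=[6,1,6,7,0,6](1) P2=[1,6,1,0,4,1](2)
Move 7: P1 pit0 -> P1=[0,2,7,8,1,7](2) P2=[1,6,1,0,4,1](2)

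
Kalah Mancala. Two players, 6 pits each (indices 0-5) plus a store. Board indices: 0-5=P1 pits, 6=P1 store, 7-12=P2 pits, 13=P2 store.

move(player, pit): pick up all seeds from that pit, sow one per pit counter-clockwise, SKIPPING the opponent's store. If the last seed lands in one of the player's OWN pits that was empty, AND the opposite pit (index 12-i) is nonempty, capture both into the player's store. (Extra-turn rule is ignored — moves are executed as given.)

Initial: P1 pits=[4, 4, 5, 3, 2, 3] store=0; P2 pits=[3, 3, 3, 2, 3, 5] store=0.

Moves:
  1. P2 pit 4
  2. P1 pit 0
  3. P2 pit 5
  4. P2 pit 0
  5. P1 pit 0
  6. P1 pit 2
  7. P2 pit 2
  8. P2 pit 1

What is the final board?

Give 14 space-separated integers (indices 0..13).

Move 1: P2 pit4 -> P1=[5,4,5,3,2,3](0) P2=[3,3,3,2,0,6](1)
Move 2: P1 pit0 -> P1=[0,5,6,4,3,4](0) P2=[3,3,3,2,0,6](1)
Move 3: P2 pit5 -> P1=[1,6,7,5,4,4](0) P2=[3,3,3,2,0,0](2)
Move 4: P2 pit0 -> P1=[1,6,7,5,4,4](0) P2=[0,4,4,3,0,0](2)
Move 5: P1 pit0 -> P1=[0,7,7,5,4,4](0) P2=[0,4,4,3,0,0](2)
Move 6: P1 pit2 -> P1=[0,7,0,6,5,5](1) P2=[1,5,5,3,0,0](2)
Move 7: P2 pit2 -> P1=[1,7,0,6,5,5](1) P2=[1,5,0,4,1,1](3)
Move 8: P2 pit1 -> P1=[1,7,0,6,5,5](1) P2=[1,0,1,5,2,2](4)

Answer: 1 7 0 6 5 5 1 1 0 1 5 2 2 4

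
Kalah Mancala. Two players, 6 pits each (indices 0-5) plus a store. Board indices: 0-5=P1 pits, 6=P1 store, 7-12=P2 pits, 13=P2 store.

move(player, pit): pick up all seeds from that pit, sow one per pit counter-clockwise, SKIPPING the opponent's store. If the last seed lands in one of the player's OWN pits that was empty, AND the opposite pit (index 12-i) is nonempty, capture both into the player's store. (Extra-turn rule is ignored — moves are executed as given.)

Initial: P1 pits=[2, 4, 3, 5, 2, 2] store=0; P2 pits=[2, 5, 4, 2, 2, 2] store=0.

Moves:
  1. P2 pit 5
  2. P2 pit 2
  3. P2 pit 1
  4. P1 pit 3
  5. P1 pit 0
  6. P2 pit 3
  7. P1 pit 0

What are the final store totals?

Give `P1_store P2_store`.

Move 1: P2 pit5 -> P1=[3,4,3,5,2,2](0) P2=[2,5,4,2,2,0](1)
Move 2: P2 pit2 -> P1=[3,4,3,5,2,2](0) P2=[2,5,0,3,3,1](2)
Move 3: P2 pit1 -> P1=[3,4,3,5,2,2](0) P2=[2,0,1,4,4,2](3)
Move 4: P1 pit3 -> P1=[3,4,3,0,3,3](1) P2=[3,1,1,4,4,2](3)
Move 5: P1 pit0 -> P1=[0,5,4,0,3,3](3) P2=[3,1,0,4,4,2](3)
Move 6: P2 pit3 -> P1=[1,5,4,0,3,3](3) P2=[3,1,0,0,5,3](4)
Move 7: P1 pit0 -> P1=[0,6,4,0,3,3](3) P2=[3,1,0,0,5,3](4)

Answer: 3 4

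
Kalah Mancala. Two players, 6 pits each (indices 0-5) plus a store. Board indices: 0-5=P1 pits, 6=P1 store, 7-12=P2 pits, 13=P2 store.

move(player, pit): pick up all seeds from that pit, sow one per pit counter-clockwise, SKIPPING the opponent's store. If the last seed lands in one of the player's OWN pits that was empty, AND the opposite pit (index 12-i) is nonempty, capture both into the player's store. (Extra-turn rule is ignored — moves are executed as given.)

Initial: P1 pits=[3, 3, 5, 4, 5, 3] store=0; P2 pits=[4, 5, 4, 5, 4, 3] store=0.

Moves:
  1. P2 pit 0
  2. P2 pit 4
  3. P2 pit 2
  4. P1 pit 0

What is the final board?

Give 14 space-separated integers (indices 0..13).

Move 1: P2 pit0 -> P1=[3,3,5,4,5,3](0) P2=[0,6,5,6,5,3](0)
Move 2: P2 pit4 -> P1=[4,4,6,4,5,3](0) P2=[0,6,5,6,0,4](1)
Move 3: P2 pit2 -> P1=[5,4,6,4,5,3](0) P2=[0,6,0,7,1,5](2)
Move 4: P1 pit0 -> P1=[0,5,7,5,6,4](0) P2=[0,6,0,7,1,5](2)

Answer: 0 5 7 5 6 4 0 0 6 0 7 1 5 2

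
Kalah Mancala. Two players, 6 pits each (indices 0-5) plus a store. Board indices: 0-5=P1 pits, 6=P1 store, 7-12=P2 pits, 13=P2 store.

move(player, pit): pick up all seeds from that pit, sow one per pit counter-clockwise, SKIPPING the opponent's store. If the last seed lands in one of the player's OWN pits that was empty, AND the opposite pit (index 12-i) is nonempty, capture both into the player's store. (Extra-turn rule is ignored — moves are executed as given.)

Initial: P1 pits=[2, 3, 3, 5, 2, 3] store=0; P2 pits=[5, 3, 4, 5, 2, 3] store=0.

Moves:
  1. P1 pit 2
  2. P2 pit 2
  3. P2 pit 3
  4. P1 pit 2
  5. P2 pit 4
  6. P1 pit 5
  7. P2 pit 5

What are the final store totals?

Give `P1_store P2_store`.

Answer: 1 4

Derivation:
Move 1: P1 pit2 -> P1=[2,3,0,6,3,4](0) P2=[5,3,4,5,2,3](0)
Move 2: P2 pit2 -> P1=[2,3,0,6,3,4](0) P2=[5,3,0,6,3,4](1)
Move 3: P2 pit3 -> P1=[3,4,1,6,3,4](0) P2=[5,3,0,0,4,5](2)
Move 4: P1 pit2 -> P1=[3,4,0,7,3,4](0) P2=[5,3,0,0,4,5](2)
Move 5: P2 pit4 -> P1=[4,5,0,7,3,4](0) P2=[5,3,0,0,0,6](3)
Move 6: P1 pit5 -> P1=[4,5,0,7,3,0](1) P2=[6,4,1,0,0,6](3)
Move 7: P2 pit5 -> P1=[5,6,1,8,4,0](1) P2=[6,4,1,0,0,0](4)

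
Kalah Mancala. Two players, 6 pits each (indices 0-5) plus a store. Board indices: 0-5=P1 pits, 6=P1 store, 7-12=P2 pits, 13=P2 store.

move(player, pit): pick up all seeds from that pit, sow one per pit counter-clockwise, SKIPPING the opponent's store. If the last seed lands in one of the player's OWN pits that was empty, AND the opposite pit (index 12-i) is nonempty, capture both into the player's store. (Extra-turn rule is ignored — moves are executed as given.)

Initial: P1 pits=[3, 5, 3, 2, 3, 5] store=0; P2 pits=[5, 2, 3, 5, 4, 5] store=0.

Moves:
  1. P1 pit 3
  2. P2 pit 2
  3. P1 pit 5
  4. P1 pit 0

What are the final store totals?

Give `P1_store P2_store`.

Answer: 3 0

Derivation:
Move 1: P1 pit3 -> P1=[3,5,3,0,4,6](0) P2=[5,2,3,5,4,5](0)
Move 2: P2 pit2 -> P1=[3,5,3,0,4,6](0) P2=[5,2,0,6,5,6](0)
Move 3: P1 pit5 -> P1=[3,5,3,0,4,0](1) P2=[6,3,1,7,6,6](0)
Move 4: P1 pit0 -> P1=[0,6,4,0,4,0](3) P2=[6,3,0,7,6,6](0)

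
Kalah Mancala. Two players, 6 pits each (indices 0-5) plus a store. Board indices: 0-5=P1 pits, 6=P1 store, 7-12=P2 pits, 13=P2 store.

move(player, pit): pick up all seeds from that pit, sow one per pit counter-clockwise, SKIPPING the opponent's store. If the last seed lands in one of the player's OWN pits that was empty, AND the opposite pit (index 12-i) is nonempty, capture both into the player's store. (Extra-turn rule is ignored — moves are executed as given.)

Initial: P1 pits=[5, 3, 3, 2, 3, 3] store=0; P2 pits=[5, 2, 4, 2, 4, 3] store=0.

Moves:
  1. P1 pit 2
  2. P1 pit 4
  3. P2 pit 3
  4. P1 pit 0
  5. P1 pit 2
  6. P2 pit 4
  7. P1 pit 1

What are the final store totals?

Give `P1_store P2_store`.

Move 1: P1 pit2 -> P1=[5,3,0,3,4,4](0) P2=[5,2,4,2,4,3](0)
Move 2: P1 pit4 -> P1=[5,3,0,3,0,5](1) P2=[6,3,4,2,4,3](0)
Move 3: P2 pit3 -> P1=[5,3,0,3,0,5](1) P2=[6,3,4,0,5,4](0)
Move 4: P1 pit0 -> P1=[0,4,1,4,1,6](1) P2=[6,3,4,0,5,4](0)
Move 5: P1 pit2 -> P1=[0,4,0,5,1,6](1) P2=[6,3,4,0,5,4](0)
Move 6: P2 pit4 -> P1=[1,5,1,5,1,6](1) P2=[6,3,4,0,0,5](1)
Move 7: P1 pit1 -> P1=[1,0,2,6,2,7](2) P2=[6,3,4,0,0,5](1)

Answer: 2 1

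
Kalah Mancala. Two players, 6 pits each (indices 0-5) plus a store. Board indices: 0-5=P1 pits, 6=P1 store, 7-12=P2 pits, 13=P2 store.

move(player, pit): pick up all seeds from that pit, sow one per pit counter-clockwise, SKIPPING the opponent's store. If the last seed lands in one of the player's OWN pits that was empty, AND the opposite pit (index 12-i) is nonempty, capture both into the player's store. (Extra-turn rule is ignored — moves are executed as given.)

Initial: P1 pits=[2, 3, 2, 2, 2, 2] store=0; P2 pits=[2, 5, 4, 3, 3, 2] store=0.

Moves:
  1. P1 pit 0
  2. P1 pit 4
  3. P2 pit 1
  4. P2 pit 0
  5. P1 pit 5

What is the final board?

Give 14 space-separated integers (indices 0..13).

Move 1: P1 pit0 -> P1=[0,4,3,2,2,2](0) P2=[2,5,4,3,3,2](0)
Move 2: P1 pit4 -> P1=[0,4,3,2,0,3](1) P2=[2,5,4,3,3,2](0)
Move 3: P2 pit1 -> P1=[0,4,3,2,0,3](1) P2=[2,0,5,4,4,3](1)
Move 4: P2 pit0 -> P1=[0,4,3,2,0,3](1) P2=[0,1,6,4,4,3](1)
Move 5: P1 pit5 -> P1=[0,4,3,2,0,0](2) P2=[1,2,6,4,4,3](1)

Answer: 0 4 3 2 0 0 2 1 2 6 4 4 3 1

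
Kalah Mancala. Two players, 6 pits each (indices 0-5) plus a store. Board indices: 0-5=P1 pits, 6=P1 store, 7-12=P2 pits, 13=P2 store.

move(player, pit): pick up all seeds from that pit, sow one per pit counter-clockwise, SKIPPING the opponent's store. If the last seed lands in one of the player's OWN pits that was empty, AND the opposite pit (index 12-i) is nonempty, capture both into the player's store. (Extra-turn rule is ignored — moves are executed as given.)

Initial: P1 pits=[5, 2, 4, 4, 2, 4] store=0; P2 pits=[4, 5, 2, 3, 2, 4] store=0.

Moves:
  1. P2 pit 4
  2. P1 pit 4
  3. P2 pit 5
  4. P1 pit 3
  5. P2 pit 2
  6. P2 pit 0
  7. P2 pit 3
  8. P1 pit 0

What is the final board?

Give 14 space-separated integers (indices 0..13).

Move 1: P2 pit4 -> P1=[5,2,4,4,2,4](0) P2=[4,5,2,3,0,5](1)
Move 2: P1 pit4 -> P1=[5,2,4,4,0,5](1) P2=[4,5,2,3,0,5](1)
Move 3: P2 pit5 -> P1=[6,3,5,5,0,5](1) P2=[4,5,2,3,0,0](2)
Move 4: P1 pit3 -> P1=[6,3,5,0,1,6](2) P2=[5,6,2,3,0,0](2)
Move 5: P2 pit2 -> P1=[6,0,5,0,1,6](2) P2=[5,6,0,4,0,0](6)
Move 6: P2 pit0 -> P1=[0,0,5,0,1,6](2) P2=[0,7,1,5,1,0](13)
Move 7: P2 pit3 -> P1=[1,1,5,0,1,6](2) P2=[0,7,1,0,2,1](14)
Move 8: P1 pit0 -> P1=[0,2,5,0,1,6](2) P2=[0,7,1,0,2,1](14)

Answer: 0 2 5 0 1 6 2 0 7 1 0 2 1 14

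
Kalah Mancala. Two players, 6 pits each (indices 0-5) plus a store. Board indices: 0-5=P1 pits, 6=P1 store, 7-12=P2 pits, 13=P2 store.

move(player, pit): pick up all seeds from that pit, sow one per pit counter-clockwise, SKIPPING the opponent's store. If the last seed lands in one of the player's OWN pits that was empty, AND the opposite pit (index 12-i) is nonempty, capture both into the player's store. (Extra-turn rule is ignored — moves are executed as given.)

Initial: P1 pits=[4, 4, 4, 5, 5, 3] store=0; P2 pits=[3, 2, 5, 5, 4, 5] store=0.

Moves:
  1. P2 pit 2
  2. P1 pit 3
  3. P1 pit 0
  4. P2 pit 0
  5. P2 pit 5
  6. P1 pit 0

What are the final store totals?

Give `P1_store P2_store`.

Move 1: P2 pit2 -> P1=[5,4,4,5,5,3](0) P2=[3,2,0,6,5,6](1)
Move 2: P1 pit3 -> P1=[5,4,4,0,6,4](1) P2=[4,3,0,6,5,6](1)
Move 3: P1 pit0 -> P1=[0,5,5,1,7,5](1) P2=[4,3,0,6,5,6](1)
Move 4: P2 pit0 -> P1=[0,5,5,1,7,5](1) P2=[0,4,1,7,6,6](1)
Move 5: P2 pit5 -> P1=[1,6,6,2,8,5](1) P2=[0,4,1,7,6,0](2)
Move 6: P1 pit0 -> P1=[0,7,6,2,8,5](1) P2=[0,4,1,7,6,0](2)

Answer: 1 2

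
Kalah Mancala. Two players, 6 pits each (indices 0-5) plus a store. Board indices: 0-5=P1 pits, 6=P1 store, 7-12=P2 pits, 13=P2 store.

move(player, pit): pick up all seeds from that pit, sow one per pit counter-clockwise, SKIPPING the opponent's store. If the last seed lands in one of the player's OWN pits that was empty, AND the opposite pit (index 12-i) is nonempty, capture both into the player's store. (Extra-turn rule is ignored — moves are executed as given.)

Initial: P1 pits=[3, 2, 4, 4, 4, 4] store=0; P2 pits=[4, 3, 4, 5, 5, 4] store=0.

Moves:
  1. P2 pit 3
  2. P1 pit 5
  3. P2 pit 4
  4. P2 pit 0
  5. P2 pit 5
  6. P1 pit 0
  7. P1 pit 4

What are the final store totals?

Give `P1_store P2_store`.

Answer: 3 3

Derivation:
Move 1: P2 pit3 -> P1=[4,3,4,4,4,4](0) P2=[4,3,4,0,6,5](1)
Move 2: P1 pit5 -> P1=[4,3,4,4,4,0](1) P2=[5,4,5,0,6,5](1)
Move 3: P2 pit4 -> P1=[5,4,5,5,4,0](1) P2=[5,4,5,0,0,6](2)
Move 4: P2 pit0 -> P1=[5,4,5,5,4,0](1) P2=[0,5,6,1,1,7](2)
Move 5: P2 pit5 -> P1=[6,5,6,6,5,1](1) P2=[0,5,6,1,1,0](3)
Move 6: P1 pit0 -> P1=[0,6,7,7,6,2](2) P2=[0,5,6,1,1,0](3)
Move 7: P1 pit4 -> P1=[0,6,7,7,0,3](3) P2=[1,6,7,2,1,0](3)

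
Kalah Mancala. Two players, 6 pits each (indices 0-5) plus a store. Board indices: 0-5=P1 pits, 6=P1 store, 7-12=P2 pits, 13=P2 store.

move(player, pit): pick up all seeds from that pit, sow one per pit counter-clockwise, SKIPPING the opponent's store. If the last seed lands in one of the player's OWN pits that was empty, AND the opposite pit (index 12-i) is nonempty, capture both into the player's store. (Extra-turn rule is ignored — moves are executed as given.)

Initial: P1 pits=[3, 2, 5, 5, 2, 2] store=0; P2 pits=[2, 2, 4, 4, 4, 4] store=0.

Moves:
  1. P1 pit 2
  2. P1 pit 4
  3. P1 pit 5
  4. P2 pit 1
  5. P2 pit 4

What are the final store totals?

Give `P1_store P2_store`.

Answer: 3 1

Derivation:
Move 1: P1 pit2 -> P1=[3,2,0,6,3,3](1) P2=[3,2,4,4,4,4](0)
Move 2: P1 pit4 -> P1=[3,2,0,6,0,4](2) P2=[4,2,4,4,4,4](0)
Move 3: P1 pit5 -> P1=[3,2,0,6,0,0](3) P2=[5,3,5,4,4,4](0)
Move 4: P2 pit1 -> P1=[3,2,0,6,0,0](3) P2=[5,0,6,5,5,4](0)
Move 5: P2 pit4 -> P1=[4,3,1,6,0,0](3) P2=[5,0,6,5,0,5](1)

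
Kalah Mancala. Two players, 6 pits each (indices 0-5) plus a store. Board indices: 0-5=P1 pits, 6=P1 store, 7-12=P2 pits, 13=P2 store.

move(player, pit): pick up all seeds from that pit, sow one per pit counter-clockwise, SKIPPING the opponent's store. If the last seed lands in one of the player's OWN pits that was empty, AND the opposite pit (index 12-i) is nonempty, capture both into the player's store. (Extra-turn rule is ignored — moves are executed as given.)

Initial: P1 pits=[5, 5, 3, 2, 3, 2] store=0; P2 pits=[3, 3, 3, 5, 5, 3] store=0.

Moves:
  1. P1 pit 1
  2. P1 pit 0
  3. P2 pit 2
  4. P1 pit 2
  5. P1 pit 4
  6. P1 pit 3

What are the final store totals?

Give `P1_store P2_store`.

Move 1: P1 pit1 -> P1=[5,0,4,3,4,3](1) P2=[3,3,3,5,5,3](0)
Move 2: P1 pit0 -> P1=[0,1,5,4,5,4](1) P2=[3,3,3,5,5,3](0)
Move 3: P2 pit2 -> P1=[0,1,5,4,5,4](1) P2=[3,3,0,6,6,4](0)
Move 4: P1 pit2 -> P1=[0,1,0,5,6,5](2) P2=[4,3,0,6,6,4](0)
Move 5: P1 pit4 -> P1=[0,1,0,5,0,6](3) P2=[5,4,1,7,6,4](0)
Move 6: P1 pit3 -> P1=[0,1,0,0,1,7](4) P2=[6,5,1,7,6,4](0)

Answer: 4 0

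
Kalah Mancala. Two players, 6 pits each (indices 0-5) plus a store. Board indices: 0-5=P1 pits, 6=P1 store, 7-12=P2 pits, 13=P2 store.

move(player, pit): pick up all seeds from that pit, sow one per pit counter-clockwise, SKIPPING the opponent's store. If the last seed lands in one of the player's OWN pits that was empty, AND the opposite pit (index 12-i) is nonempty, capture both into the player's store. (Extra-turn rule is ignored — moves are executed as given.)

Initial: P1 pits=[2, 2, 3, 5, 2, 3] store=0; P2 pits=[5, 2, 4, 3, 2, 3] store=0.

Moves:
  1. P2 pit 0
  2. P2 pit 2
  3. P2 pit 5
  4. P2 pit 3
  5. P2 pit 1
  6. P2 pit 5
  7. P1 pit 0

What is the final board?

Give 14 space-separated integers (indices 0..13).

Answer: 0 5 5 7 3 4 0 0 0 1 1 6 0 4

Derivation:
Move 1: P2 pit0 -> P1=[2,2,3,5,2,3](0) P2=[0,3,5,4,3,4](0)
Move 2: P2 pit2 -> P1=[3,2,3,5,2,3](0) P2=[0,3,0,5,4,5](1)
Move 3: P2 pit5 -> P1=[4,3,4,6,2,3](0) P2=[0,3,0,5,4,0](2)
Move 4: P2 pit3 -> P1=[5,4,4,6,2,3](0) P2=[0,3,0,0,5,1](3)
Move 5: P2 pit1 -> P1=[5,4,4,6,2,3](0) P2=[0,0,1,1,6,1](3)
Move 6: P2 pit5 -> P1=[5,4,4,6,2,3](0) P2=[0,0,1,1,6,0](4)
Move 7: P1 pit0 -> P1=[0,5,5,7,3,4](0) P2=[0,0,1,1,6,0](4)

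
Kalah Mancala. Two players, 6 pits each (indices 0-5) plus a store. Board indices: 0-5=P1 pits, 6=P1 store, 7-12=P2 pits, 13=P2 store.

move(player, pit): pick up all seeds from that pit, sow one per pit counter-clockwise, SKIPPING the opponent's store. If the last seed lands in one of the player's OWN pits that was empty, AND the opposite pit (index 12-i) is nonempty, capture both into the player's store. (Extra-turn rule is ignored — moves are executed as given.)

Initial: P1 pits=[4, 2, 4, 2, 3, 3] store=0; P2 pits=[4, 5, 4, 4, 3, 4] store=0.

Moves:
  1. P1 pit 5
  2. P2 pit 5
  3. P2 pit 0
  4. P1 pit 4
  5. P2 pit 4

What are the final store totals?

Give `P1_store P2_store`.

Answer: 2 8

Derivation:
Move 1: P1 pit5 -> P1=[4,2,4,2,3,0](1) P2=[5,6,4,4,3,4](0)
Move 2: P2 pit5 -> P1=[5,3,5,2,3,0](1) P2=[5,6,4,4,3,0](1)
Move 3: P2 pit0 -> P1=[0,3,5,2,3,0](1) P2=[0,7,5,5,4,0](7)
Move 4: P1 pit4 -> P1=[0,3,5,2,0,1](2) P2=[1,7,5,5,4,0](7)
Move 5: P2 pit4 -> P1=[1,4,5,2,0,1](2) P2=[1,7,5,5,0,1](8)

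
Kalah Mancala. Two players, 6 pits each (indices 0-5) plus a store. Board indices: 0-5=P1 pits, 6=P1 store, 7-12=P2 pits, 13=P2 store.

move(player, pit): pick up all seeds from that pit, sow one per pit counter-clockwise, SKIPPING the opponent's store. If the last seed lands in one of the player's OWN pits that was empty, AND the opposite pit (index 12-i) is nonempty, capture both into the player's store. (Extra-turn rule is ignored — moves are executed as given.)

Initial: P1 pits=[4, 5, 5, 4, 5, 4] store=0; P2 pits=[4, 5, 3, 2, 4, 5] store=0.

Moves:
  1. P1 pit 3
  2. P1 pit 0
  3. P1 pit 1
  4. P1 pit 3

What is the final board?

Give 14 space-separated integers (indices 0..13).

Move 1: P1 pit3 -> P1=[4,5,5,0,6,5](1) P2=[5,5,3,2,4,5](0)
Move 2: P1 pit0 -> P1=[0,6,6,1,7,5](1) P2=[5,5,3,2,4,5](0)
Move 3: P1 pit1 -> P1=[0,0,7,2,8,6](2) P2=[6,5,3,2,4,5](0)
Move 4: P1 pit3 -> P1=[0,0,7,0,9,7](2) P2=[6,5,3,2,4,5](0)

Answer: 0 0 7 0 9 7 2 6 5 3 2 4 5 0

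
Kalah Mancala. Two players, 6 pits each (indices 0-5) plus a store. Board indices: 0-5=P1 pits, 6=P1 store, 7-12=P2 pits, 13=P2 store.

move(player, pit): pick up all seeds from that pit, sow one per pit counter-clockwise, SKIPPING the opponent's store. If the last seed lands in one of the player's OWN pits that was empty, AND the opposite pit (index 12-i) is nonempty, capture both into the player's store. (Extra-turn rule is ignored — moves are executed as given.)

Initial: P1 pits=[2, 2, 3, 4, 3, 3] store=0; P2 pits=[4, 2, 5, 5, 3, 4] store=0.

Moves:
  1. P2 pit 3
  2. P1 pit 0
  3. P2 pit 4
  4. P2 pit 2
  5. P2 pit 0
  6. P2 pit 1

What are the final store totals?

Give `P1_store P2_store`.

Answer: 0 3

Derivation:
Move 1: P2 pit3 -> P1=[3,3,3,4,3,3](0) P2=[4,2,5,0,4,5](1)
Move 2: P1 pit0 -> P1=[0,4,4,5,3,3](0) P2=[4,2,5,0,4,5](1)
Move 3: P2 pit4 -> P1=[1,5,4,5,3,3](0) P2=[4,2,5,0,0,6](2)
Move 4: P2 pit2 -> P1=[2,5,4,5,3,3](0) P2=[4,2,0,1,1,7](3)
Move 5: P2 pit0 -> P1=[2,5,4,5,3,3](0) P2=[0,3,1,2,2,7](3)
Move 6: P2 pit1 -> P1=[2,5,4,5,3,3](0) P2=[0,0,2,3,3,7](3)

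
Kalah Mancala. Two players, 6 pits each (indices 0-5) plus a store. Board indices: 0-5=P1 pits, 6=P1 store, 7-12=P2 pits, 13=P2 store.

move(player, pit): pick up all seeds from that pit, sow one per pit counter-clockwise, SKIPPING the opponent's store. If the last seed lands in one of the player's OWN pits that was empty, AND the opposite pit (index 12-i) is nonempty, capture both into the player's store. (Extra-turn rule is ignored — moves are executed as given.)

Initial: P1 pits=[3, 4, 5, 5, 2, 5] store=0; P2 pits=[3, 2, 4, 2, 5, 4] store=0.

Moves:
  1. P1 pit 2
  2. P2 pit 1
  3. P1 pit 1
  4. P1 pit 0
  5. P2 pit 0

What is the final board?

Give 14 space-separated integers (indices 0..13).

Move 1: P1 pit2 -> P1=[3,4,0,6,3,6](1) P2=[4,2,4,2,5,4](0)
Move 2: P2 pit1 -> P1=[3,4,0,6,3,6](1) P2=[4,0,5,3,5,4](0)
Move 3: P1 pit1 -> P1=[3,0,1,7,4,7](1) P2=[4,0,5,3,5,4](0)
Move 4: P1 pit0 -> P1=[0,1,2,8,4,7](1) P2=[4,0,5,3,5,4](0)
Move 5: P2 pit0 -> P1=[0,1,2,8,4,7](1) P2=[0,1,6,4,6,4](0)

Answer: 0 1 2 8 4 7 1 0 1 6 4 6 4 0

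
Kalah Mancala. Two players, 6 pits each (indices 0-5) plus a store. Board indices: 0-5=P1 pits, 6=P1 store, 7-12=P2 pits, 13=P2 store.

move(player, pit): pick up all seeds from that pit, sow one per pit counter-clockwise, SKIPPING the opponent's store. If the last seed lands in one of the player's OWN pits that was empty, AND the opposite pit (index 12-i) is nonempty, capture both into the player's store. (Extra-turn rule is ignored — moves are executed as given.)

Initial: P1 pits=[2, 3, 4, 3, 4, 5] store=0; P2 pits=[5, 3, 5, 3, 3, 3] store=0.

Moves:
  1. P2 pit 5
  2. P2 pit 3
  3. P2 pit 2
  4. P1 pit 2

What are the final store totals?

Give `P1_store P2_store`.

Move 1: P2 pit5 -> P1=[3,4,4,3,4,5](0) P2=[5,3,5,3,3,0](1)
Move 2: P2 pit3 -> P1=[3,4,4,3,4,5](0) P2=[5,3,5,0,4,1](2)
Move 3: P2 pit2 -> P1=[4,4,4,3,4,5](0) P2=[5,3,0,1,5,2](3)
Move 4: P1 pit2 -> P1=[4,4,0,4,5,6](1) P2=[5,3,0,1,5,2](3)

Answer: 1 3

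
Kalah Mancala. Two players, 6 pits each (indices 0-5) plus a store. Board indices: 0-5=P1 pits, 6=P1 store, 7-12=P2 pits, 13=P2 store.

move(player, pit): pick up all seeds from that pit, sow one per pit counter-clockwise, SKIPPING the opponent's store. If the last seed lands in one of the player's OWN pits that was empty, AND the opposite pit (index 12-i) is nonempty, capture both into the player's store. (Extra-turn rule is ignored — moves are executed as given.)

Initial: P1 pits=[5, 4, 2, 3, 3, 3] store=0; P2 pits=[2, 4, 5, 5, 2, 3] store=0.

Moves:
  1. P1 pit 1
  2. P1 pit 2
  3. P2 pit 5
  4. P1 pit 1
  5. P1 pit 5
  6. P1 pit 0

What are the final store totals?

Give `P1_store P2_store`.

Move 1: P1 pit1 -> P1=[5,0,3,4,4,4](0) P2=[2,4,5,5,2,3](0)
Move 2: P1 pit2 -> P1=[5,0,0,5,5,5](0) P2=[2,4,5,5,2,3](0)
Move 3: P2 pit5 -> P1=[6,1,0,5,5,5](0) P2=[2,4,5,5,2,0](1)
Move 4: P1 pit1 -> P1=[6,0,0,5,5,5](6) P2=[2,4,5,0,2,0](1)
Move 5: P1 pit5 -> P1=[6,0,0,5,5,0](7) P2=[3,5,6,1,2,0](1)
Move 6: P1 pit0 -> P1=[0,1,1,6,6,1](8) P2=[3,5,6,1,2,0](1)

Answer: 8 1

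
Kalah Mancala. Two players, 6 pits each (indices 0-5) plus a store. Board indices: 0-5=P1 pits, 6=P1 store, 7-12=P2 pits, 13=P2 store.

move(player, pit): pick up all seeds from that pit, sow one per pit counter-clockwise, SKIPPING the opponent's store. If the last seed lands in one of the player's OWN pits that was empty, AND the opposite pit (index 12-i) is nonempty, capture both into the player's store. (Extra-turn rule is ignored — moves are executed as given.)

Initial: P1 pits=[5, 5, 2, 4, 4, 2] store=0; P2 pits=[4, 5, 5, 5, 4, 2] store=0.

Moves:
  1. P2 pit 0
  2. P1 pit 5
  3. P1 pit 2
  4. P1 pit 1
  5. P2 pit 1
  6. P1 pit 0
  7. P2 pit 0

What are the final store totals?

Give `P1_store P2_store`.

Answer: 3 9

Derivation:
Move 1: P2 pit0 -> P1=[5,5,2,4,4,2](0) P2=[0,6,6,6,5,2](0)
Move 2: P1 pit5 -> P1=[5,5,2,4,4,0](1) P2=[1,6,6,6,5,2](0)
Move 3: P1 pit2 -> P1=[5,5,0,5,5,0](1) P2=[1,6,6,6,5,2](0)
Move 4: P1 pit1 -> P1=[5,0,1,6,6,1](2) P2=[1,6,6,6,5,2](0)
Move 5: P2 pit1 -> P1=[6,0,1,6,6,1](2) P2=[1,0,7,7,6,3](1)
Move 6: P1 pit0 -> P1=[0,1,2,7,7,2](3) P2=[1,0,7,7,6,3](1)
Move 7: P2 pit0 -> P1=[0,1,2,7,0,2](3) P2=[0,0,7,7,6,3](9)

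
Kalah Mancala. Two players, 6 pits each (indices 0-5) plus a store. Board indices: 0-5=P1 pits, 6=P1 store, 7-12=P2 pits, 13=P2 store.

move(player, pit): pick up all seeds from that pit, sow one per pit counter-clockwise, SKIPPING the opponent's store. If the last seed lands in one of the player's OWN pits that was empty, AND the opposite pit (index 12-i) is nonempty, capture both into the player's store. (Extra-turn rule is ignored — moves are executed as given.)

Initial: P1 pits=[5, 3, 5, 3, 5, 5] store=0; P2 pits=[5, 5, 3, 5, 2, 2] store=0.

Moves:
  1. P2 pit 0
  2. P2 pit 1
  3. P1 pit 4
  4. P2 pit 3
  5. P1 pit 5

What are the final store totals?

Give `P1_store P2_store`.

Move 1: P2 pit0 -> P1=[5,3,5,3,5,5](0) P2=[0,6,4,6,3,3](0)
Move 2: P2 pit1 -> P1=[6,3,5,3,5,5](0) P2=[0,0,5,7,4,4](1)
Move 3: P1 pit4 -> P1=[6,3,5,3,0,6](1) P2=[1,1,6,7,4,4](1)
Move 4: P2 pit3 -> P1=[7,4,6,4,0,6](1) P2=[1,1,6,0,5,5](2)
Move 5: P1 pit5 -> P1=[7,4,6,4,0,0](2) P2=[2,2,7,1,6,5](2)

Answer: 2 2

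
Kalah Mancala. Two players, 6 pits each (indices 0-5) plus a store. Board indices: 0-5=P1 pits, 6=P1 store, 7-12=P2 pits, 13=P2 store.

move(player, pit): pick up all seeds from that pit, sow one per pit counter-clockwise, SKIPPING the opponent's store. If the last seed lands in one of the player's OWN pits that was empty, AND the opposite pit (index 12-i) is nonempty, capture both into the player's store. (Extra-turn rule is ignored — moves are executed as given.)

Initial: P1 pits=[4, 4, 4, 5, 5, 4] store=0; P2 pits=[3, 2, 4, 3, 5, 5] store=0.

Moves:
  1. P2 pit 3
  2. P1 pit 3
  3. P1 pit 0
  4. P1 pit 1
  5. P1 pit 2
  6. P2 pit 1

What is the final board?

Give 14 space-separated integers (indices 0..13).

Answer: 0 0 0 3 9 7 3 5 0 5 1 7 7 1

Derivation:
Move 1: P2 pit3 -> P1=[4,4,4,5,5,4](0) P2=[3,2,4,0,6,6](1)
Move 2: P1 pit3 -> P1=[4,4,4,0,6,5](1) P2=[4,3,4,0,6,6](1)
Move 3: P1 pit0 -> P1=[0,5,5,1,7,5](1) P2=[4,3,4,0,6,6](1)
Move 4: P1 pit1 -> P1=[0,0,6,2,8,6](2) P2=[4,3,4,0,6,6](1)
Move 5: P1 pit2 -> P1=[0,0,0,3,9,7](3) P2=[5,4,4,0,6,6](1)
Move 6: P2 pit1 -> P1=[0,0,0,3,9,7](3) P2=[5,0,5,1,7,7](1)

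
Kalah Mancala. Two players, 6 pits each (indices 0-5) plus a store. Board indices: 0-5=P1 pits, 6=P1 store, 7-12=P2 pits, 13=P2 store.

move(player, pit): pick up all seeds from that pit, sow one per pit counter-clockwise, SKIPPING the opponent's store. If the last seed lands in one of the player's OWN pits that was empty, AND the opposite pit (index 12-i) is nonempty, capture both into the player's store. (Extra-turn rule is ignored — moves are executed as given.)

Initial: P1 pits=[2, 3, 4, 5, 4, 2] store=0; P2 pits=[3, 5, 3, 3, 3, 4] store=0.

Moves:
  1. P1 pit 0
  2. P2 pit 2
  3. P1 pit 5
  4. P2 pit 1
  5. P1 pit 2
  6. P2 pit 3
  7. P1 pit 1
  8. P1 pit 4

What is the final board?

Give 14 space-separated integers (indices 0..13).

Move 1: P1 pit0 -> P1=[0,4,5,5,4,2](0) P2=[3,5,3,3,3,4](0)
Move 2: P2 pit2 -> P1=[0,4,5,5,4,2](0) P2=[3,5,0,4,4,5](0)
Move 3: P1 pit5 -> P1=[0,4,5,5,4,0](1) P2=[4,5,0,4,4,5](0)
Move 4: P2 pit1 -> P1=[0,4,5,5,4,0](1) P2=[4,0,1,5,5,6](1)
Move 5: P1 pit2 -> P1=[0,4,0,6,5,1](2) P2=[5,0,1,5,5,6](1)
Move 6: P2 pit3 -> P1=[1,5,0,6,5,1](2) P2=[5,0,1,0,6,7](2)
Move 7: P1 pit1 -> P1=[1,0,1,7,6,2](3) P2=[5,0,1,0,6,7](2)
Move 8: P1 pit4 -> P1=[1,0,1,7,0,3](4) P2=[6,1,2,1,6,7](2)

Answer: 1 0 1 7 0 3 4 6 1 2 1 6 7 2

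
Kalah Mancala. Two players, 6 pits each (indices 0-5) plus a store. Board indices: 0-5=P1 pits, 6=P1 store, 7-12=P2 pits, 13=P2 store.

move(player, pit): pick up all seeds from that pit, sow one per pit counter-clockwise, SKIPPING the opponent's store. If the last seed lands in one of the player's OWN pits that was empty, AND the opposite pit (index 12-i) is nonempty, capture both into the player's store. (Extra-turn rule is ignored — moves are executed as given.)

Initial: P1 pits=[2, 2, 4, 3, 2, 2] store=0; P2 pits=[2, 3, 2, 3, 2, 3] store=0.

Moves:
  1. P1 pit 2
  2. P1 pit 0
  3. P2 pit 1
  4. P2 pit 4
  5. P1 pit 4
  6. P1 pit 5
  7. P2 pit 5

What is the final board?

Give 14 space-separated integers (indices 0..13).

Move 1: P1 pit2 -> P1=[2,2,0,4,3,3](1) P2=[2,3,2,3,2,3](0)
Move 2: P1 pit0 -> P1=[0,3,0,4,3,3](5) P2=[2,3,2,0,2,3](0)
Move 3: P2 pit1 -> P1=[0,3,0,4,3,3](5) P2=[2,0,3,1,3,3](0)
Move 4: P2 pit4 -> P1=[1,3,0,4,3,3](5) P2=[2,0,3,1,0,4](1)
Move 5: P1 pit4 -> P1=[1,3,0,4,0,4](6) P2=[3,0,3,1,0,4](1)
Move 6: P1 pit5 -> P1=[1,3,0,4,0,0](7) P2=[4,1,4,1,0,4](1)
Move 7: P2 pit5 -> P1=[2,4,1,4,0,0](7) P2=[4,1,4,1,0,0](2)

Answer: 2 4 1 4 0 0 7 4 1 4 1 0 0 2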